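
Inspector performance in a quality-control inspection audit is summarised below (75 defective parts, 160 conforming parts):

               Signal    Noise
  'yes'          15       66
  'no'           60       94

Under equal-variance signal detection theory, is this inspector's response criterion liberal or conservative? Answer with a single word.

conservative

z(H) = -0.842, z(FA) = -0.221
c = −½·(z(H) + z(FA)) = 0.5315
c > 0 → conservative criterion (biased toward responding “no”).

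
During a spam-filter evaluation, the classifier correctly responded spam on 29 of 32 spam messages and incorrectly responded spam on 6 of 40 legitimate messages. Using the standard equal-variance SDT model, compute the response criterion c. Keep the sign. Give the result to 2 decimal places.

c = -0.14

H = 29/32 = 0.9062
FA = 6/40 = 0.1500
z(H) = 1.3177
z(FA) = -1.0364
c = −½·[z(H) + z(FA)] = −0.5 × (1.3177 + (-1.0364)) = -0.14065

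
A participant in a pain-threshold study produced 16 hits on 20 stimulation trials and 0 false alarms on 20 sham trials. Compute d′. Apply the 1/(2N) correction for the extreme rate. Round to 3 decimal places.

d′ = 2.802

The false-alarm rate is 0/20 = 0, so apply the 1/(2N) correction: FA → 1/(2·20) = 0.02500.
z(H) = z(0.80000) = 0.8416
z(FA) = z(0.02500) = -1.9600
d' = 0.8416 − (-1.9600) = 2.8016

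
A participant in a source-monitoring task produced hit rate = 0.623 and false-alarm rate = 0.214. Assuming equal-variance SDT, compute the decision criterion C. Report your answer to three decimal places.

C = 0.240

z(0.623) = 0.3134, z(0.214) = -0.7926
c = −½·[z(H) + z(FA)] = −0.5 × (0.3134 + (-0.7926)) = 0.2396
c > 0: the participant has a conservative response bias.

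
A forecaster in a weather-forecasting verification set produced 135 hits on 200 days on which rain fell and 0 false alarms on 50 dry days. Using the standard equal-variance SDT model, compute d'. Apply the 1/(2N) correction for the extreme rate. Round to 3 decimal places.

d' = 2.780

The false-alarm rate is 0/50 = 0, so apply the 1/(2N) correction: FA → 1/(2·50) = 0.01000.
z(H) = z(0.67500) = 0.4538
z(FA) = z(0.01000) = -2.3263
d' = 0.4538 − (-2.3263) = 2.7801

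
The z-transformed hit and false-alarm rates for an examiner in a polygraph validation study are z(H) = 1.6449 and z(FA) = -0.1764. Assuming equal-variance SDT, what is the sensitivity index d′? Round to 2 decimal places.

d′ = 1.82

d' = z(H) − z(FA) = 1.6449 − (-0.1764) = 1.8213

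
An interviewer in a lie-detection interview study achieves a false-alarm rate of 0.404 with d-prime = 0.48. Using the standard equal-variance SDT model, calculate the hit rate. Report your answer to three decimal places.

hit rate = 0.594

z(false-alarm rate) = z(0.404) = -0.2430
z(H) = z(FA) + d' = -0.2430 + 0.48 = 0.2370
hit rate = Φ(0.2370) = 0.5937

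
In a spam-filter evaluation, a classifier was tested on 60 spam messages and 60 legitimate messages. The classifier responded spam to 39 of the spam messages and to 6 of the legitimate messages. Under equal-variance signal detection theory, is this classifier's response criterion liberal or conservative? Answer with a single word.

conservative

z(H) = 0.385, z(FA) = -1.282
c = −½·(z(H) + z(FA)) = 0.4485
c > 0 → conservative criterion (biased toward responding “no”).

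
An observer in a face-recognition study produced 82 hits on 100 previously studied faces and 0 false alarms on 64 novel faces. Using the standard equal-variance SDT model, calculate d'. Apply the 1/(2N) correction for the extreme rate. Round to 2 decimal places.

d' = 3.33

The false-alarm rate is 0/64 = 0, so apply the 1/(2N) correction: FA → 1/(2·64) = 0.00781.
z(H) = z(0.82000) = 0.915
z(FA) = z(0.00781) = -2.418
d' = 0.915 − (-2.418) = 3.333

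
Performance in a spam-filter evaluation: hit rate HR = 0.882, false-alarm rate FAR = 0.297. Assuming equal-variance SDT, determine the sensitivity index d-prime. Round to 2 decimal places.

d-prime = 1.72

Φ⁻¹(H) = 1.1850
Φ⁻¹(FA) = -0.5330
d' = z(H) − z(FA) = 1.1850 − (-0.5330) = 1.7180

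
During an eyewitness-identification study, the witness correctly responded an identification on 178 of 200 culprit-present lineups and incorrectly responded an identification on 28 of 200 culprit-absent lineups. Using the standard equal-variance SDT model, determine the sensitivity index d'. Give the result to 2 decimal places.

d' = 2.31

H = 178/200 = 0.8900
FA = 28/200 = 0.1400
z(H) = 1.2265
z(FA) = -1.0803
d' = z(H) − z(FA) = 1.2265 − (-1.0803) = 2.3068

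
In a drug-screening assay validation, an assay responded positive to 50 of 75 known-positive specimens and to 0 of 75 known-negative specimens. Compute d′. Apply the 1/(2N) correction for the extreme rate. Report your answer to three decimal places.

The false-alarm rate is 0/75 = 0, so apply the 1/(2N) correction: FA → 1/(2·75) = 0.00667.
z(H) = z(0.66667) = 0.4307
z(FA) = z(0.00667) = -2.4746
d' = 0.4307 − (-2.4746) = 2.9053

d′ = 2.905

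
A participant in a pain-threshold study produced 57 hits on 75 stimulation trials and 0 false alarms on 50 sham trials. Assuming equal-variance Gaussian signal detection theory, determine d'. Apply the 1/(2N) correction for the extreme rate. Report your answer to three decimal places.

The false-alarm rate is 0/50 = 0, so apply the 1/(2N) correction: FA → 1/(2·50) = 0.01000.
z(H) = z(0.76000) = 0.7063
z(FA) = z(0.01000) = -2.3263
d' = 0.7063 − (-2.3263) = 3.0326

d' = 3.033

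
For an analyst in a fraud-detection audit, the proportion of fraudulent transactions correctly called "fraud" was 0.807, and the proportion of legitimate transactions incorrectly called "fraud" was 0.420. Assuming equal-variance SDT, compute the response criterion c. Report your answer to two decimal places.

z(H) = z(0.807) = 0.867
z(FA) = z(0.420) = -0.202
c = −½·[z(H) + z(FA)] = −0.5 × (0.867 + (-0.202)) = -0.3325

c = -0.33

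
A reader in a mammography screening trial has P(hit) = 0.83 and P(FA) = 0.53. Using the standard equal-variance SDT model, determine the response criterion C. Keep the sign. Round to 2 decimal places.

C = -0.51

z(0.83) = 0.9542, z(0.53) = 0.0753
c = −½·[z(H) + z(FA)] = −0.5 × (0.9542 + 0.0753) = -0.51475
c < 0: the reader has a liberal response bias.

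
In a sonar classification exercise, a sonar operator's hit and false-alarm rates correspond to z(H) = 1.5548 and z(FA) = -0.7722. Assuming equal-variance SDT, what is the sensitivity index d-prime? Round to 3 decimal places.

d-prime = 2.327

d' = z(H) − z(FA) = 1.5548 − (-0.7722) = 2.3270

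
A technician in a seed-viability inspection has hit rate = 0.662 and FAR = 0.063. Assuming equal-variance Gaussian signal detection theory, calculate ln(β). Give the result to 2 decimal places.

ln β = 1.08

z(H) = 0.418
z(FA) = -1.530
ln β = −½·[z(H)² − z(FA)²] = −0.5 × (0.175 − 2.341) = 1.083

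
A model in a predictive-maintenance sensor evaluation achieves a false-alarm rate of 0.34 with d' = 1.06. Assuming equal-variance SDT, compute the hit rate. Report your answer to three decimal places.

hit rate = 0.741

z(false-alarm rate) = z(0.34) = -0.4125
z(H) = z(FA) + d' = -0.4125 + 1.06 = 0.6475
hit rate = Φ(0.6475) = 0.7413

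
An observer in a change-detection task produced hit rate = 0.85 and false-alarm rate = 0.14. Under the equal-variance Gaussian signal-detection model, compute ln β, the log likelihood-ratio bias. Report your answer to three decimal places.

ln β = 0.046

z(H) = z(0.85) = 1.0364
z(FA) = z(0.14) = -1.0803
ln β = −½·[z(H)² − z(FA)²] = −0.5 × (1.0741 − 1.1670) = 0.04645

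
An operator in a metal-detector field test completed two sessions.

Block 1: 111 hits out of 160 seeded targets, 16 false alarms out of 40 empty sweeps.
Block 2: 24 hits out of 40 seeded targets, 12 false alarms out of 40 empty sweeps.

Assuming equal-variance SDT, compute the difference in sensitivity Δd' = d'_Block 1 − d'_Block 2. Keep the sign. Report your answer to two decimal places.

Block 1: z(0.6937) = 0.506, z(0.4000) = -0.253, d' = 0.759
Block 2: z(0.6000) = 0.253, z(0.3000) = -0.524, d' = 0.777
Δd' = d'_Block 1 − d'_Block 2 = 0.759 − 0.777 = -0.018
Block 2 has the higher sensitivity.

Δd' = -0.02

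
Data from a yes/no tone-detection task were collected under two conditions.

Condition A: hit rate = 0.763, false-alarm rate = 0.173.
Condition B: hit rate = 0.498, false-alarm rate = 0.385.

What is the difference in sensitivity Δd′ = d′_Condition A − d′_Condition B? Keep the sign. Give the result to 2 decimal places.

Condition A: z(0.763) = 0.716, z(0.173) = -0.942, d' = 1.658
Condition B: z(0.498) = -0.005, z(0.385) = -0.292, d' = 0.287
Δd' = d'_Condition A − d'_Condition B = 1.658 − 0.287 = 1.371
Condition A has the higher sensitivity.

Δd′ = 1.37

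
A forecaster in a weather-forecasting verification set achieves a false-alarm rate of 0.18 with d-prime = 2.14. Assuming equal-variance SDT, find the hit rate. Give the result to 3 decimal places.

z(false-alarm rate) = z(0.18) = -0.9154
z(H) = z(FA) + d' = -0.9154 + 2.14 = 1.2246
hit rate = Φ(1.2246) = 0.8896

hit rate = 0.890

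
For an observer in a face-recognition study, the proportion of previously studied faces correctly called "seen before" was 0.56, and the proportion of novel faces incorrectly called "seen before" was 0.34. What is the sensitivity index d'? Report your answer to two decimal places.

z(H) = 0.151
z(FA) = -0.412
d' = z(H) − z(FA) = 0.151 − (-0.412) = 0.563

d' = 0.56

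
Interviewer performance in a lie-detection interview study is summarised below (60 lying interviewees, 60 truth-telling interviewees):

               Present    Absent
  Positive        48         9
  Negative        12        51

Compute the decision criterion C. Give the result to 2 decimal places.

C = 0.10

H = 48/60 = 0.8000
FA = 9/60 = 0.1500
z(0.8000) = 0.842, z(0.1500) = -1.036
c = −½·[z(H) + z(FA)] = −0.5 × (0.842 + (-1.036)) = 0.097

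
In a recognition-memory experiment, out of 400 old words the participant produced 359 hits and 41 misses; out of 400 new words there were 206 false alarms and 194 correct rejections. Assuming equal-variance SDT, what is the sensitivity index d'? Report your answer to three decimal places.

H = 359/400 = 0.8975
FA = 206/400 = 0.5150
z(H) = 1.2674
z(FA) = 0.0376
d' = z(H) − z(FA) = 1.2674 − 0.0376 = 1.2298

d' = 1.230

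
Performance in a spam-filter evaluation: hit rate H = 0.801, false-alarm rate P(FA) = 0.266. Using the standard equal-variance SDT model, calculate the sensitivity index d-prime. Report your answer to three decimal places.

z(H) = 0.8452
z(FA) = -0.6250
d' = z(H) − z(FA) = 0.8452 − (-0.6250) = 1.4702

d-prime = 1.470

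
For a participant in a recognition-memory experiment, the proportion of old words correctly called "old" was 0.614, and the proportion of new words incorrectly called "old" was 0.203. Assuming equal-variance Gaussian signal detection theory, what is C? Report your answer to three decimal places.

C = 0.271

z(0.614) = 0.2898, z(0.203) = -0.8310
c = −½·[z(H) + z(FA)] = −0.5 × (0.2898 + (-0.8310)) = 0.2706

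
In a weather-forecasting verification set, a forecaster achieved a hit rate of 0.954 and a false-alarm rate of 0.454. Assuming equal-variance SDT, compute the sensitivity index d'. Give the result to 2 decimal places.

d' = 1.80

z(H) = z(0.954) = 1.6849
z(FA) = z(0.454) = -0.1156
d' = z(H) − z(FA) = 1.6849 − (-0.1156) = 1.8005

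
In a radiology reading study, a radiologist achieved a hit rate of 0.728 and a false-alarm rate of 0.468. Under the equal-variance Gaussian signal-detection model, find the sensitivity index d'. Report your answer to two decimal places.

z(H) = z(0.728) = 0.607
z(FA) = z(0.468) = -0.080
d' = z(H) − z(FA) = 0.607 − (-0.080) = 0.687

d' = 0.69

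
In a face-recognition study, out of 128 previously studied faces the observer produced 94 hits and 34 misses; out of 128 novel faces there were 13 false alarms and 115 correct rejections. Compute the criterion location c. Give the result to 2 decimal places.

H = 94/128 = 0.7344
FA = 13/128 = 0.1016
z(0.7344) = 0.6262, z(0.1016) = -1.2725
c = −½·[z(H) + z(FA)] = −0.5 × (0.6262 + (-1.2725)) = 0.32315

c = 0.32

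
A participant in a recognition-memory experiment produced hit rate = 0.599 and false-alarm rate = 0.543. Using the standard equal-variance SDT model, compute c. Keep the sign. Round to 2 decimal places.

z(H) = 0.251
z(FA) = 0.108
c = −½·[z(H) + z(FA)] = −0.5 × (0.251 + 0.108) = -0.1795
c < 0: the participant has a liberal response bias.

c = -0.18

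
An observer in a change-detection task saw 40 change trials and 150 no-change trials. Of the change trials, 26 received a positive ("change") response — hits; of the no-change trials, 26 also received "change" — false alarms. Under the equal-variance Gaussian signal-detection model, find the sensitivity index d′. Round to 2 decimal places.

d′ = 1.33

H = 26/40 = 0.6500
FA = 26/150 = 0.1733
z(H) = z(0.6500) = 0.385
z(FA) = z(0.1733) = -0.941
d' = z(H) − z(FA) = 0.385 − (-0.941) = 1.326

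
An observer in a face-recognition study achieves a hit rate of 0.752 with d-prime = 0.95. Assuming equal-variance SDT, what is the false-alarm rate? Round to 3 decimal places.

false-alarm rate = 0.394

z(hit rate) = z(0.752) = 0.6808
z(FA) = z(H) − d' = 0.6808 − 0.95 = -0.2692
false-alarm rate = Φ(-0.2692) = 0.3939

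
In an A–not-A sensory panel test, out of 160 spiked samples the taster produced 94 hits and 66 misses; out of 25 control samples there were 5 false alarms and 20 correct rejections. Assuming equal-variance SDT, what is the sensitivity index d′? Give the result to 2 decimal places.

d′ = 1.06

H = 94/160 = 0.5875
FA = 5/25 = 0.2000
z(H) = 0.221
z(FA) = -0.842
d' = z(H) − z(FA) = 0.221 − (-0.842) = 1.063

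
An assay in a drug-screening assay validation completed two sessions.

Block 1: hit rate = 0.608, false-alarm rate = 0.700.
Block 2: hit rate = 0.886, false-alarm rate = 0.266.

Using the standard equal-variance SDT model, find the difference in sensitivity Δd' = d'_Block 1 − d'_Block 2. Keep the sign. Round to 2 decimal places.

Block 1: z(0.608) = 0.274, z(0.700) = 0.524, d' = -0.250
Block 2: z(0.886) = 1.206, z(0.266) = -0.625, d' = 1.831
Δd' = d'_Block 1 − d'_Block 2 = -0.250 − 1.831 = -2.081
Block 2 has the higher sensitivity.

Δd' = -2.08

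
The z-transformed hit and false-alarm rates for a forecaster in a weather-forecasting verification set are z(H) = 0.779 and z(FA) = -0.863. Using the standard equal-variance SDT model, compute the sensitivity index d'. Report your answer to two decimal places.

d' = 1.64

d' = z(H) − z(FA) = 0.779 − (-0.863) = 1.642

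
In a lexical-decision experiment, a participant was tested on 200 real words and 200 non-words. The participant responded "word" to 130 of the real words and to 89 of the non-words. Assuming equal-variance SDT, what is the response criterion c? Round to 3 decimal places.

c = -0.124

H = 130/200 = 0.6500
FA = 89/200 = 0.4450
z(H) = z(0.6500) = 0.3853
z(FA) = z(0.4450) = -0.1383
c = −½·[z(H) + z(FA)] = −0.5 × (0.3853 + (-0.1383)) = -0.1235
c < 0: the participant has a liberal response bias.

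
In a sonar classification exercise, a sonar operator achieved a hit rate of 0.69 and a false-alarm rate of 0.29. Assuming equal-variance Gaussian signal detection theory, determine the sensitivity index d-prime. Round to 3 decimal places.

Φ⁻¹(0.69) = 0.4959, Φ⁻¹(0.29) = -0.5534
d' = z(H) − z(FA) = 0.4959 − (-0.5534) = 1.0493

d-prime = 1.049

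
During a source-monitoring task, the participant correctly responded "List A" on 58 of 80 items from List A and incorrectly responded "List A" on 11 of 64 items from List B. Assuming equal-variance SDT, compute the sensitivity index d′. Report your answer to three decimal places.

H = 58/80 = 0.7250
FA = 11/64 = 0.1719
z(0.7250) = 0.5978, z(0.1719) = -0.9467
d' = z(H) − z(FA) = 0.5978 − (-0.9467) = 1.5445

d′ = 1.545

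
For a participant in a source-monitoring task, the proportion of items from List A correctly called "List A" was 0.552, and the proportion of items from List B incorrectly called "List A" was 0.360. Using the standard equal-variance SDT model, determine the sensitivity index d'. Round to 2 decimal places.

z(H) = z(0.552) = 0.1307
z(FA) = z(0.360) = -0.3585
d' = z(H) − z(FA) = 0.1307 − (-0.3585) = 0.4892

d' = 0.49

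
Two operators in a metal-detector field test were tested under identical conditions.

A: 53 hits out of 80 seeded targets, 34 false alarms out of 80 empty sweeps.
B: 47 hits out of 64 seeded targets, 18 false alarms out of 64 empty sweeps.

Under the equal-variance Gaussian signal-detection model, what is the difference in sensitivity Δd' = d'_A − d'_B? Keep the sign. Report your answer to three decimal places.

A: z(0.6625) = 0.4193, z(0.4250) = -0.1891, d' = 0.6084
B: z(0.7344) = 0.6262, z(0.2812) = -0.5793, d' = 1.2055
Δd' = d'_A − d'_B = 0.6084 − 1.2055 = -0.5971
B has the higher sensitivity.

Δd' = -0.597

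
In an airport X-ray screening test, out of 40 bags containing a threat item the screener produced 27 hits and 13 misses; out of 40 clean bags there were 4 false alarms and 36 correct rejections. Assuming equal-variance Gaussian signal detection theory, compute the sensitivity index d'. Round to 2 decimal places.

d' = 1.74

H = 27/40 = 0.6750
FA = 4/40 = 0.1000
z(0.6750) = 0.4538, z(0.1000) = -1.2816
d' = z(H) − z(FA) = 0.4538 − (-1.2816) = 1.7354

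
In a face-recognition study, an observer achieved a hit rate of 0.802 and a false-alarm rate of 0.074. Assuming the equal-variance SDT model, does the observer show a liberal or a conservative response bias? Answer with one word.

z(H) = 0.849, z(FA) = -1.447
c = −½·(z(H) + z(FA)) = 0.299
c > 0 → conservative criterion (biased toward responding “no”).

conservative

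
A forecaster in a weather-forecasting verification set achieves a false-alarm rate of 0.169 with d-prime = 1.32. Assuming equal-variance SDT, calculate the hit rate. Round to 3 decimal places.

hit rate = 0.641

z(false-alarm rate) = z(0.169) = -0.9581
z(H) = z(FA) + d' = -0.9581 + 1.32 = 0.3619
hit rate = Φ(0.3619) = 0.6413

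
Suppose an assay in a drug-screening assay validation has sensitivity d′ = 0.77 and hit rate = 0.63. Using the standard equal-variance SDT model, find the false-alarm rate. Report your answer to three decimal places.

z(hit rate) = z(0.63) = 0.3319
z(FA) = z(H) − d' = 0.3319 − 0.77 = -0.4381
false-alarm rate = Φ(-0.4381) = 0.3307

false-alarm rate = 0.331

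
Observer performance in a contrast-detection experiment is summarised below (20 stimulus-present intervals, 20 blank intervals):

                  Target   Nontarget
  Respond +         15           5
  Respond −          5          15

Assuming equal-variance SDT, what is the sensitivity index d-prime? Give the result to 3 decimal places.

d-prime = 1.349

H = 15/20 = 0.7500
FA = 5/20 = 0.2500
z(H) = z(0.7500) = 0.6745
z(FA) = z(0.2500) = -0.6745
d' = z(H) − z(FA) = 0.6745 − (-0.6745) = 1.3490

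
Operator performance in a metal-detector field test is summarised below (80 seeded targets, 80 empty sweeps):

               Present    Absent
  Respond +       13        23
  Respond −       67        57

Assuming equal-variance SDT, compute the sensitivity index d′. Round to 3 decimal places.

d′ = -0.424

H = 13/80 = 0.1625
FA = 23/80 = 0.2875
z(0.1625) = -0.9842, z(0.2875) = -0.5607
d' = z(H) − z(FA) = -0.9842 − (-0.5607) = -0.4235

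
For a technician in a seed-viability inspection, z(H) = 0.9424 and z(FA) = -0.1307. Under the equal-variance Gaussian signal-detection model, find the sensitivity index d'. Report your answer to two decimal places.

d' = z(H) − z(FA) = 0.9424 − (-0.1307) = 1.0731

d' = 1.07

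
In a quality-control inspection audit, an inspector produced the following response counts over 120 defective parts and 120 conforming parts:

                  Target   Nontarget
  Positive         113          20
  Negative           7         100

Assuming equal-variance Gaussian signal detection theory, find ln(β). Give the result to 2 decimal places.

ln β = -0.76

H = 113/120 = 0.9417
FA = 20/120 = 0.1667
z(H) = 1.569
z(FA) = -0.967
ln β = −½·[z(H)² − z(FA)²] = −0.5 × (2.462 − 0.935) = -0.7635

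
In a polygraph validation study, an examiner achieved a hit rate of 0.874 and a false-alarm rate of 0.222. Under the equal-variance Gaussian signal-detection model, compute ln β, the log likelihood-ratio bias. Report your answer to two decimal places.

z(H) = z(0.874) = 1.146
z(FA) = z(0.222) = -0.765
ln β = −½·[z(H)² − z(FA)²] = −0.5 × (1.313 − 0.585) = -0.364

ln β = -0.36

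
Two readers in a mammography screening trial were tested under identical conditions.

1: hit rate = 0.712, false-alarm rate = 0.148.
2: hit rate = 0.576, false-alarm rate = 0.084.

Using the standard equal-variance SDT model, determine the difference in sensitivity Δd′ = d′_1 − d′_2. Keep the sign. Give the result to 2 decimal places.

Δd′ = 0.03

1: z(0.712) = 0.559, z(0.148) = -1.045, d' = 1.604
2: z(0.576) = 0.192, z(0.084) = -1.379, d' = 1.571
Δd' = d'_1 − d'_2 = 1.604 − 1.571 = 0.033
1 has the higher sensitivity.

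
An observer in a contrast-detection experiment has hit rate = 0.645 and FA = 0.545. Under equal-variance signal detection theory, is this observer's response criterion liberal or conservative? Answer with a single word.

liberal

z(H) = 0.372, z(FA) = 0.113
c = −½·(z(H) + z(FA)) = -0.2425
c < 0 → liberal criterion (biased toward responding “yes”).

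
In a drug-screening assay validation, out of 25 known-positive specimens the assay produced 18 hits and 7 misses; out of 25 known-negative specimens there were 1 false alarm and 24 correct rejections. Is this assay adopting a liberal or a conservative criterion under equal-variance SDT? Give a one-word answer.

conservative

z(H) = 0.583, z(FA) = -1.751
c = −½·(z(H) + z(FA)) = 0.584
c > 0 → conservative criterion (biased toward responding “no”).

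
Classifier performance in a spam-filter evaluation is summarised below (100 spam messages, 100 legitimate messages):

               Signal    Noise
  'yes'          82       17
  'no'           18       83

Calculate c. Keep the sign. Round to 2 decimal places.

c = 0.02

H = 82/100 = 0.8200
FA = 17/100 = 0.1700
Φ⁻¹(0.8200) = 0.9154, Φ⁻¹(0.1700) = -0.9542
c = −½·[z(H) + z(FA)] = −0.5 × (0.9154 + (-0.9542)) = 0.0194
c > 0: the classifier has a conservative response bias.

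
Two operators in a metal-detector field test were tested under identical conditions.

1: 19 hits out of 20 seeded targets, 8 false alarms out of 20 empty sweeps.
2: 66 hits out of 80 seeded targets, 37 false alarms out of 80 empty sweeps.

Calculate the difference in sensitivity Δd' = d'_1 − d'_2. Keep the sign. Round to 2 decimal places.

1: z(0.9500) = 1.645, z(0.4000) = -0.253, d' = 1.898
2: z(0.8250) = 0.935, z(0.4625) = -0.094, d' = 1.029
Δd' = d'_1 − d'_2 = 1.898 − 1.029 = 0.869
1 has the higher sensitivity.

Δd' = 0.87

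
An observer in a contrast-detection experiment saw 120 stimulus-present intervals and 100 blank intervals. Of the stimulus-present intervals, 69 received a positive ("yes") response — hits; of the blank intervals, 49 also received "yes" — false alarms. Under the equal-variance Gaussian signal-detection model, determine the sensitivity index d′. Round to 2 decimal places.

d′ = 0.21

H = 69/120 = 0.5750
FA = 49/100 = 0.4900
z(H) = z(0.5750) = 0.1891
z(FA) = z(0.4900) = -0.0251
d' = z(H) − z(FA) = 0.1891 − (-0.0251) = 0.2142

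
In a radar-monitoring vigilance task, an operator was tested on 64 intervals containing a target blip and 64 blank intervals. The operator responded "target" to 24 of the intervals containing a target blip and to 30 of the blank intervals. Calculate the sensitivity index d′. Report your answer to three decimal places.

d′ = -0.240

H = 24/64 = 0.3750
FA = 30/64 = 0.4688
Φ⁻¹(H) = -0.3186
Φ⁻¹(FA) = -0.0783
d' = z(H) − z(FA) = -0.3186 − (-0.0783) = -0.2403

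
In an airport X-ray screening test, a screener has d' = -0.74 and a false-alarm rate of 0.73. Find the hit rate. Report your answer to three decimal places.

hit rate = 0.449

z(false-alarm rate) = z(0.73) = 0.6128
z(H) = z(FA) + d' = 0.6128 + (-0.74) = -0.1272
hit rate = Φ(-0.1272) = 0.4494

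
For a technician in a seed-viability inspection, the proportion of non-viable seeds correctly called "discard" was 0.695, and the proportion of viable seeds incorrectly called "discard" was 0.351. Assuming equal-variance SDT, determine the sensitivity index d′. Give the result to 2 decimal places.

z(H) = 0.5101
z(FA) = -0.3826
d' = z(H) − z(FA) = 0.5101 − (-0.3826) = 0.8927

d′ = 0.89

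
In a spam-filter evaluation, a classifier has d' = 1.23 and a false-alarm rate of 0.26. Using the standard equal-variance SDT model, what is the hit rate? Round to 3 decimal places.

z(false-alarm rate) = z(0.26) = -0.6433
z(H) = z(FA) + d' = -0.6433 + 1.23 = 0.5867
hit rate = Φ(0.5867) = 0.7213

hit rate = 0.721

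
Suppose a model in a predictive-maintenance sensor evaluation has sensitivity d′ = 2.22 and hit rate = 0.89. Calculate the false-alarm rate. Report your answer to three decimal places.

false-alarm rate = 0.160

z(hit rate) = z(0.89) = 1.2265
z(FA) = z(H) − d' = 1.2265 − 2.22 = -0.9935
false-alarm rate = Φ(-0.9935) = 0.1602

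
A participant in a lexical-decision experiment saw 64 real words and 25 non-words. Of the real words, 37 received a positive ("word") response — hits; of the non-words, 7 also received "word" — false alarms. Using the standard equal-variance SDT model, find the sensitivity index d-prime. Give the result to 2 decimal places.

H = 37/64 = 0.5781
FA = 7/25 = 0.2800
Φ⁻¹(H) = 0.197
Φ⁻¹(FA) = -0.583
d' = z(H) − z(FA) = 0.197 − (-0.583) = 0.780

d-prime = 0.78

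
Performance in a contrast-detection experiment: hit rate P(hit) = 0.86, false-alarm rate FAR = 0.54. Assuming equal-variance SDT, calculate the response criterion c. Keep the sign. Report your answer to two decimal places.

z(0.86) = 1.080, z(0.54) = 0.100
c = −½·[z(H) + z(FA)] = −0.5 × (1.080 + 0.100) = -0.590
c < 0: the observer has a liberal response bias.

c = -0.59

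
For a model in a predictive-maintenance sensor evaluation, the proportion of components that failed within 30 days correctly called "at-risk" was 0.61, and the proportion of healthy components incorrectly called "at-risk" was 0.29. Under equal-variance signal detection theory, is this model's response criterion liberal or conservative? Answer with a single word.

z(H) = 0.279, z(FA) = -0.553
c = −½·(z(H) + z(FA)) = 0.137
c > 0 → conservative criterion (biased toward responding “no”).

conservative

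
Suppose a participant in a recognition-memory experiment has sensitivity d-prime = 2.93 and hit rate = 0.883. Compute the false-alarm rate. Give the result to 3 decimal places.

false-alarm rate = 0.041

z(hit rate) = z(0.883) = 1.1901
z(FA) = z(H) − d' = 1.1901 − 2.93 = -1.7399
false-alarm rate = Φ(-1.7399) = 0.0409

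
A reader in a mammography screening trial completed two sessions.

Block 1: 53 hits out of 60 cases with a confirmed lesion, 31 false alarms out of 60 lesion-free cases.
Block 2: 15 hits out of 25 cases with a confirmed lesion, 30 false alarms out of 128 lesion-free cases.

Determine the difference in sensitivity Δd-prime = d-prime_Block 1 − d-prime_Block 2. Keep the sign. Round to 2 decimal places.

Block 1: z(0.8833) = 1.192, z(0.5167) = 0.042, d' = 1.150
Block 2: z(0.6000) = 0.253, z(0.2344) = -0.724, d' = 0.977
Δd' = d'_Block 1 − d'_Block 2 = 1.150 − 0.977 = 0.173
Block 1 has the higher sensitivity.

Δd-prime = 0.17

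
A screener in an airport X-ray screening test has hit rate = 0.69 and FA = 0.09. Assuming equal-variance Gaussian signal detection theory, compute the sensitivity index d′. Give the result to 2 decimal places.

d′ = 1.84

Φ⁻¹(0.69) = 0.496, Φ⁻¹(0.09) = -1.341
d' = z(H) − z(FA) = 0.496 − (-1.341) = 1.837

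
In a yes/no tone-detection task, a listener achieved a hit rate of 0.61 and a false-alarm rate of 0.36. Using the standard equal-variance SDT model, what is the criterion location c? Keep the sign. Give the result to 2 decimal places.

z(0.61) = 0.2793, z(0.36) = -0.3585
c = −½·[z(H) + z(FA)] = −0.5 × (0.2793 + (-0.3585)) = 0.0396
c > 0: the listener has a conservative response bias.

c = 0.04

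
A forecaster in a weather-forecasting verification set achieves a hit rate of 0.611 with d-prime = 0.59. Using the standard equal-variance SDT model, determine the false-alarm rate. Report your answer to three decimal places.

z(hit rate) = z(0.611) = 0.2819
z(FA) = z(H) − d' = 0.2819 − 0.59 = -0.3081
false-alarm rate = Φ(-0.3081) = 0.3790

false-alarm rate = 0.379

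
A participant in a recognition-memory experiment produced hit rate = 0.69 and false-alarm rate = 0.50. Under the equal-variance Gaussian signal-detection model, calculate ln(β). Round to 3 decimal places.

ln β = -0.123

Φ⁻¹(0.69) = 0.4959, Φ⁻¹(0.50) = 0.0000
ln β = −½·[z(H)² − z(FA)²] = −0.5 × (0.2459 − 0.0000) = -0.12295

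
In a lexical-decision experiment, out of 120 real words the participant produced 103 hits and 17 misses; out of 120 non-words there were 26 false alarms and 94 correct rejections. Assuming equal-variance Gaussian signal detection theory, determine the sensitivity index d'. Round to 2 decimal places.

H = 103/120 = 0.8583
FA = 26/120 = 0.2167
z(H) = 1.0727
z(FA) = -0.7834
d' = z(H) − z(FA) = 1.0727 − (-0.7834) = 1.8561

d' = 1.86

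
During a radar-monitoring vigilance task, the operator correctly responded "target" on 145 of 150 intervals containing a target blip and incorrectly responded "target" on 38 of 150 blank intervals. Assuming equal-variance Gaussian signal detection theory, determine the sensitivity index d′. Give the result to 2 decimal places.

d′ = 2.50

H = 145/150 = 0.9667
FA = 38/150 = 0.2533
z(H) = z(0.9667) = 1.8344
z(FA) = z(0.2533) = -0.6641
d' = z(H) − z(FA) = 1.8344 − (-0.6641) = 2.4985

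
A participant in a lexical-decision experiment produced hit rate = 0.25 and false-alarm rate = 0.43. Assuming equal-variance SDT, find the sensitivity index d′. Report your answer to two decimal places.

z(H) = z(0.25) = -0.6745
z(FA) = z(0.43) = -0.1764
d' = z(H) − z(FA) = -0.6745 − (-0.1764) = -0.4981

d′ = -0.50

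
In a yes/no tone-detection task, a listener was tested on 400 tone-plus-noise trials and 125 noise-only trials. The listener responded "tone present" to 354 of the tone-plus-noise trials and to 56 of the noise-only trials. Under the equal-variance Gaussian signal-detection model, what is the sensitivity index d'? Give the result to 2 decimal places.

H = 354/400 = 0.8850
FA = 56/125 = 0.4480
Φ⁻¹(H) = 1.200
Φ⁻¹(FA) = -0.131
d' = z(H) − z(FA) = 1.200 − (-0.131) = 1.331

d' = 1.33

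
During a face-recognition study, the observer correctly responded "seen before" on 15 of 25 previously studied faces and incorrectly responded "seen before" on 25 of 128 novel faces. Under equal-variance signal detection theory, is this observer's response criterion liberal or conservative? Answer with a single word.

conservative

z(H) = 0.253, z(FA) = -0.858
c = −½·(z(H) + z(FA)) = 0.3025
c > 0 → conservative criterion (biased toward responding “no”).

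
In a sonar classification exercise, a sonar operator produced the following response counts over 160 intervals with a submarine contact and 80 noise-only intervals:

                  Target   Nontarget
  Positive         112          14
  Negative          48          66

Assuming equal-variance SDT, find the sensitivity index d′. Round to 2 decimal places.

H = 112/160 = 0.7000
FA = 14/80 = 0.1750
z(0.7000) = 0.5244, z(0.1750) = -0.9346
d' = z(H) − z(FA) = 0.5244 − (-0.9346) = 1.4590

d′ = 1.46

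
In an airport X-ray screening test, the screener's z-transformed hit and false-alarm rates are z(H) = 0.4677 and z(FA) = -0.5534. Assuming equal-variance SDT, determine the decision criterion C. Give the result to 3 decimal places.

c = −½·[z(H) + z(FA)] = −½·(0.4677 + (-0.5534)) = 0.04285
c > 0: the screener has a conservative response bias.

C = 0.043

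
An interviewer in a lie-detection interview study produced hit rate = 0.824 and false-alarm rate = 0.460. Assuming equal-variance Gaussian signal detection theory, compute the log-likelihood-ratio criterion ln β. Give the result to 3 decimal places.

z(H) = 0.9307
z(FA) = -0.1004
ln β = −½·[z(H)² − z(FA)²] = −0.5 × (0.8662 − 0.0101) = -0.42805

ln β = -0.428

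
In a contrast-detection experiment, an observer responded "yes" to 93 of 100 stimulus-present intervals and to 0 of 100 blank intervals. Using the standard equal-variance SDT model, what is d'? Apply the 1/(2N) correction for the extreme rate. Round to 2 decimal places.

The false-alarm rate is 0/100 = 0, so apply the 1/(2N) correction: FA → 1/(2·100) = 0.00500.
z(H) = z(0.93000) = 1.476
z(FA) = z(0.00500) = -2.576
d' = 1.476 − (-2.576) = 4.052

d' = 4.05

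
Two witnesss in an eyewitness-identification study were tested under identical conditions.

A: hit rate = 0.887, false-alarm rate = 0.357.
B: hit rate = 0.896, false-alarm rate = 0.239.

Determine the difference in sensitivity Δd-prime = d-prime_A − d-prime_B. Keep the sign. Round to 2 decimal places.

Δd-prime = -0.39

A: z(0.887) = 1.211, z(0.357) = -0.366, d' = 1.577
B: z(0.896) = 1.259, z(0.239) = -0.710, d' = 1.969
Δd' = d'_A − d'_B = 1.577 − 1.969 = -0.392
B has the higher sensitivity.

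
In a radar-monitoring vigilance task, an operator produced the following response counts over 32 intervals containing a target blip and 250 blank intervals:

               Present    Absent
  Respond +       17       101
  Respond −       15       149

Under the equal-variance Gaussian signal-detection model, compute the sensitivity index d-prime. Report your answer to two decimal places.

d-prime = 0.32

H = 17/32 = 0.5312
FA = 101/250 = 0.4040
Φ⁻¹(0.5312) = 0.0783, Φ⁻¹(0.4040) = -0.2430
d' = z(H) − z(FA) = 0.0783 − (-0.2430) = 0.3213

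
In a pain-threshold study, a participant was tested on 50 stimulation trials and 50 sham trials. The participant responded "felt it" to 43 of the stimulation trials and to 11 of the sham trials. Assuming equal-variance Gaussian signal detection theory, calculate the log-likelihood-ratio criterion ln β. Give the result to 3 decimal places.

H = 43/50 = 0.8600
FA = 11/50 = 0.2200
z(0.8600) = 1.0803, z(0.2200) = -0.7722
ln β = −½·[z(H)² − z(FA)²] = −0.5 × (1.1670 − 0.5963) = -0.28535

ln β = -0.285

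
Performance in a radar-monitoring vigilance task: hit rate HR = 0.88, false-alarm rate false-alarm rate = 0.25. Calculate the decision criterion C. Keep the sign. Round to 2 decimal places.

z(0.88) = 1.175, z(0.25) = -0.674
c = −½·[z(H) + z(FA)] = −0.5 × (1.175 + (-0.674)) = -0.2505

C = -0.25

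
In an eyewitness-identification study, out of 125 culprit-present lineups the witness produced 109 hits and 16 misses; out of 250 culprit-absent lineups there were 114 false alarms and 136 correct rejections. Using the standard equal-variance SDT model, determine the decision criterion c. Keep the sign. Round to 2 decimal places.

H = 109/125 = 0.8720
FA = 114/250 = 0.4560
Φ⁻¹(H) = 1.1359
Φ⁻¹(FA) = -0.1105
c = −½·[z(H) + z(FA)] = −0.5 × (1.1359 + (-0.1105)) = -0.5127

c = -0.51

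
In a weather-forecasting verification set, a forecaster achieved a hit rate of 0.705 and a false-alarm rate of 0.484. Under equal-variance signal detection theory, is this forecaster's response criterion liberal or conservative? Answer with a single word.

z(H) = 0.539, z(FA) = -0.040
c = −½·(z(H) + z(FA)) = -0.2495
c < 0 → liberal criterion (biased toward responding “yes”).

liberal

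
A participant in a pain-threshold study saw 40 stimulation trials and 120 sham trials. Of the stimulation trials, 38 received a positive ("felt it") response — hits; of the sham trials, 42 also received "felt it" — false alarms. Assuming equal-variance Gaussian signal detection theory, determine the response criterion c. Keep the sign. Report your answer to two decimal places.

H = 38/40 = 0.9500
FA = 42/120 = 0.3500
z(H) = 1.6449
z(FA) = -0.3853
c = −½·[z(H) + z(FA)] = −0.5 × (1.6449 + (-0.3853)) = -0.6298

c = -0.63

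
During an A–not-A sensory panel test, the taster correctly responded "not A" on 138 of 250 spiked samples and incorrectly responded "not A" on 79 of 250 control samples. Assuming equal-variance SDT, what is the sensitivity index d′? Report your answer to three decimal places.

d′ = 0.610

H = 138/250 = 0.5520
FA = 79/250 = 0.3160
z(0.5520) = 0.1307, z(0.3160) = -0.4789
d' = z(H) − z(FA) = 0.1307 − (-0.4789) = 0.6096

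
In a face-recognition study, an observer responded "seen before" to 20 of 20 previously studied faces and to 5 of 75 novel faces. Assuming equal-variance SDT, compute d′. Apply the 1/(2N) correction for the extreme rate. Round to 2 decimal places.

The hit rate is 20/20 = 1, so apply the 1/(2N) correction: H → 1 − 1/(2·20) = 0.97500.
z(H) = z(0.97500) = 1.960
z(FA) = z(0.06667) = -1.501
d' = 1.960 − (-1.501) = 3.461

d′ = 3.46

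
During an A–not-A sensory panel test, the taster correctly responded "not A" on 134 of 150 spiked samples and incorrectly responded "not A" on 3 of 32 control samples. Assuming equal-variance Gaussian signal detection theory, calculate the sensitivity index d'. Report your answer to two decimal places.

d' = 2.56

H = 134/150 = 0.8933
FA = 3/32 = 0.0938
Φ⁻¹(H) = Φ⁻¹(0.8933) = 1.244
Φ⁻¹(FA) = Φ⁻¹(0.0938) = -1.318
d' = z(H) − z(FA) = 1.244 − (-1.318) = 2.562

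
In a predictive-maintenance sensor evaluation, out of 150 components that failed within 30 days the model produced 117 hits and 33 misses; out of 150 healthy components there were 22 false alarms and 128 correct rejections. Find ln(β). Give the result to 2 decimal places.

ln β = 0.25

H = 117/150 = 0.7800
FA = 22/150 = 0.1467
z(H) = z(0.7800) = 0.772
z(FA) = z(0.1467) = -1.051
ln β = −½·[z(H)² − z(FA)²] = −0.5 × (0.596 − 1.105) = 0.2545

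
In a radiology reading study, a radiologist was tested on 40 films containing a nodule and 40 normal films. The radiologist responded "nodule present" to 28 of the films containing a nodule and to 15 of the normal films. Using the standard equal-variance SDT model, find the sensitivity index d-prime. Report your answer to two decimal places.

d-prime = 0.84

H = 28/40 = 0.7000
FA = 15/40 = 0.3750
z(0.7000) = 0.524, z(0.3750) = -0.319
d' = z(H) − z(FA) = 0.524 − (-0.319) = 0.843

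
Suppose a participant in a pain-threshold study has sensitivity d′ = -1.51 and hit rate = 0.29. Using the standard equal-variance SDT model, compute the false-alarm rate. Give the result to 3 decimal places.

false-alarm rate = 0.831

z(hit rate) = z(0.29) = -0.5534
z(FA) = z(H) − d' = -0.5534 − (-1.51) = 0.9566
false-alarm rate = Φ(0.9566) = 0.8306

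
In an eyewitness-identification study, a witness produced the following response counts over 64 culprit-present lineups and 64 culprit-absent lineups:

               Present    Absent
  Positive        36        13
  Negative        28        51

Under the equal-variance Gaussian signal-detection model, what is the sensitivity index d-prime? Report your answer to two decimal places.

d-prime = 0.99

H = 36/64 = 0.5625
FA = 13/64 = 0.2031
Φ⁻¹(0.5625) = 0.1573, Φ⁻¹(0.2031) = -0.8306
d' = z(H) − z(FA) = 0.1573 − (-0.8306) = 0.9879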